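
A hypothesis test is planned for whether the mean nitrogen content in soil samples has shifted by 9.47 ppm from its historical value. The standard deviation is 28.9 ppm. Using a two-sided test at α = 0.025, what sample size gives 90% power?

n = 116

For a one-sample z-test, n = ((z_{α/2} + z_β)·σ/δ)².
z_{α/2} = 2.241 (two-sided α = 0.025); z_β = 1.282 (power 90% → β = 0.1).
n = (3.523 × 28.9 / 9.47)² = 115.59
Round up: n = 116.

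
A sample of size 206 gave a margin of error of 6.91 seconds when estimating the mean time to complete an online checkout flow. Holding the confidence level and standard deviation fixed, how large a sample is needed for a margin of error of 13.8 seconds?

Margin of error scales as 1/√n, so n₂ = n₁·(E₁/E₂)².
n₂ = 206 × (6.91/13.8)² = 206 × 0.2507 = 51.64
Round up: n₂ = 52.

52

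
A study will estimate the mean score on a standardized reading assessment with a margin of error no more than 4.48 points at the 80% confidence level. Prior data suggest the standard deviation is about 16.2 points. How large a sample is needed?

For a mean, the margin of error is E = z·σ/√n, so n = (zσ/E)².
At 80% confidence, z = 1.282.
n = (1.282 × 16.2 / 4.48)² = 21.49
Round up: n = 22.

22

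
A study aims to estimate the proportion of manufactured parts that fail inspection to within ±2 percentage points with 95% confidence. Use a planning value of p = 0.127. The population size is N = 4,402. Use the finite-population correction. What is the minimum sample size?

For a proportion with margin E = 0.02 at 95% confidence, z = 1.960.
n = p̂(1−p̂)(z/E)² = 0.127 × 0.873 × (1.960/0.02)² = 1064.81 — call this n₀.
Finite-population correction with N = 4,402: n = n₀ / (1 + (n₀−1)/N) = 1064.81 / 1.242 = 857.33
Round up: n = 858.

858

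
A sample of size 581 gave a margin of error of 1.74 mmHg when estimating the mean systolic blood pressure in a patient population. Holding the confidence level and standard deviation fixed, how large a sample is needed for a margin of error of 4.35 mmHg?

n = 93

Margin of error scales as 1/√n, so n₂ = n₁·(E₁/E₂)².
n₂ = 581 × (1.74/4.35)² = 581 × 0.16 = 92.96
Round up: n₂ = 93.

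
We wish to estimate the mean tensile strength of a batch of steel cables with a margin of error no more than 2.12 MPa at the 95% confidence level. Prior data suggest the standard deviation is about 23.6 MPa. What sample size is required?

For a mean, the margin of error is E = z·σ/√n, so n = (zσ/E)².
At 95% confidence, z = 1.960.
n = (1.960 × 23.6 / 2.12)² = 476.06
Round up: n = 477.

n = 477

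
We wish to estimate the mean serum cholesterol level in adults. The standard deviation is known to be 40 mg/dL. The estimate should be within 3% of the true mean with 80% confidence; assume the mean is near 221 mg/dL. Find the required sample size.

For a mean, the margin of error is E = z·σ/√n, so n = (zσ/E)².
At 80% confidence, z = 1.282.
E = 3% of 221 = 6.63 mg/dL.
n = (1.282 × 40 / 6.63)² = 59.82
Round up: n = 60.

n = 60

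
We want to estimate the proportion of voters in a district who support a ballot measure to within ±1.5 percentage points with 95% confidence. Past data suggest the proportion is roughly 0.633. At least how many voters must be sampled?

For a proportion with margin E = 0.015 at 95% confidence, z = 1.960.
n = p̂(1−p̂)(z/E)² = 0.633 × 0.367 × (1.960/0.015)² = 3966.43
Round up: n = 3967.

3967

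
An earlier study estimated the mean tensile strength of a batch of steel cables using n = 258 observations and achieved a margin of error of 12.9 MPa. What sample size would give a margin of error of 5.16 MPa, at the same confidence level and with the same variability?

Margin of error scales as 1/√n, so n₂ = n₁·(E₁/E₂)².
n₂ = 258 × (12.9/5.16)² = 258 × 6.25 = 1612.50
Round up: n₂ = 1613.

1613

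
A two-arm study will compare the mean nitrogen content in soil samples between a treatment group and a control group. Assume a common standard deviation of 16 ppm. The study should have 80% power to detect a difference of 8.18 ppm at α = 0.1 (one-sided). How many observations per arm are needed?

For two equal groups, n per group = 2·((z_α + z_β)·σ/δ)².
z_α = 1.282; z_β = 0.842 (power 80%).
n = 2 × (2.124 × 16 / 8.18)² = 2 × 17.26 = 34.52
Round up: n = 35 per group.

35 per group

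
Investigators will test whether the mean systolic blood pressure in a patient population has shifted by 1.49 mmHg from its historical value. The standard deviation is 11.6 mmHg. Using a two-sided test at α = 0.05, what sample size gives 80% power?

For a one-sample z-test, n = ((z_{α/2} + z_β)·σ/δ)².
z_{α/2} = 1.960 (two-sided α = 0.05); z_β = 0.842 (power 80% → β = 0.2).
n = (2.802 × 11.6 / 1.49)² = 475.86
Round up: n = 476.

476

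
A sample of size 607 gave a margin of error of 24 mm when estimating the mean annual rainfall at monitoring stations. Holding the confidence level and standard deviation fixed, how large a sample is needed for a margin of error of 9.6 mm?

Margin of error scales as 1/√n, so n₂ = n₁·(E₁/E₂)².
n₂ = 607 × (24/9.6)² = 607 × 6.25 = 3793.75
Round up: n₂ = 3794.

n = 3794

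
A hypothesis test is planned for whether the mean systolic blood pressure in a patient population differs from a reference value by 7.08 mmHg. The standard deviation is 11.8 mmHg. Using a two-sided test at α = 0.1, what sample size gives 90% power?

For a one-sample z-test, n = ((z_{α/2} + z_β)·σ/δ)².
z_{α/2} = 1.645 (two-sided α = 0.1); z_β = 1.282 (power 90% → β = 0.1).
n = (2.927 × 11.8 / 7.08)² = 23.80
Round up: n = 24.

n = 24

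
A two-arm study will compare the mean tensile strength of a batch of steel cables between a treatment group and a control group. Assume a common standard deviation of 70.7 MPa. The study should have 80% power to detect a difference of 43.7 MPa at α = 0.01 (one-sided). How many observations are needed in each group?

53 per group

For two equal groups, n per group = 2·((z_α + z_β)·σ/δ)².
z_α = 2.326; z_β = 0.842 (power 80%).
n = 2 × (3.168 × 70.7 / 43.7)² = 2 × 26.27 = 52.54
Round up: n = 53 per group.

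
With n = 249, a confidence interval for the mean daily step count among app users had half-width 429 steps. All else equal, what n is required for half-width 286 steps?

n = 561

Margin of error scales as 1/√n, so n₂ = n₁·(E₁/E₂)².
n₂ = 249 × (429/286)² = 249 × 2.25 = 560.25
Round up: n₂ = 561.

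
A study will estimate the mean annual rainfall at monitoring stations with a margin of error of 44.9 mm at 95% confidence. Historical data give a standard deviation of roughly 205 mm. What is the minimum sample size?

For a mean, the margin of error is E = z·σ/√n, so n = (zσ/E)².
At 95% confidence, z = 1.960.
n = (1.960 × 205 / 44.9)² = 80.08
Round up: n = 81.

81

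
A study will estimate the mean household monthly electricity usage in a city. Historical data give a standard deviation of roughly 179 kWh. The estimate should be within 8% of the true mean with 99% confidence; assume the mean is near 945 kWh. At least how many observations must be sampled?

38

For a mean, the margin of error is E = z·σ/√n, so n = (zσ/E)².
At 99% confidence, z = 2.576.
E = 8% of 945 = 75.6 kWh.
n = (2.576 × 179 / 75.6)² = 37.20
Round up: n = 38.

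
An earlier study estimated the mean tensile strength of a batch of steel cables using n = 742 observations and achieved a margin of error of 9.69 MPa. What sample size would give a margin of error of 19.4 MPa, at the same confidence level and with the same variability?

186

Margin of error scales as 1/√n, so n₂ = n₁·(E₁/E₂)².
n₂ = 742 × (9.69/19.4)² = 742 × 0.2495 = 185.13
Round up: n₂ = 186.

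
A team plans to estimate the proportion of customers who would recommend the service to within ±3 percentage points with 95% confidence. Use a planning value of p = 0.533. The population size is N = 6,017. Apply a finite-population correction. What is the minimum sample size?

For a proportion with margin E = 0.03 at 95% confidence, z = 1.960.
n = p̂(1−p̂)(z/E)² = 0.533 × 0.467 × (1.960/0.03)² = 1062.46 — call this n₀.
Finite-population correction with N = 6,017: n = n₀ / (1 + (n₀−1)/N) = 1062.46 / 1.176 = 903.45
Round up: n = 904.

904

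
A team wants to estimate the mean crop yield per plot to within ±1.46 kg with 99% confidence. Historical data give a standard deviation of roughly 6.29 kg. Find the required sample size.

For a mean, the margin of error is E = z·σ/√n, so n = (zσ/E)².
At 99% confidence, z = 2.576.
n = (2.576 × 6.29 / 1.46)² = 123.16
Round up: n = 124.

124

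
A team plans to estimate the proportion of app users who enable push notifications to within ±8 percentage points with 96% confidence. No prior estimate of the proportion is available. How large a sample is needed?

For a proportion with margin E = 0.08 at 96% confidence, z = 2.054.
With no prior estimate, use p = 0.5, which maximizes p(1−p) at 0.25.
n = 0.25 × (z/E)² = 0.25 × (2.054/0.08)² = 164.80
Round up: n = 165.

165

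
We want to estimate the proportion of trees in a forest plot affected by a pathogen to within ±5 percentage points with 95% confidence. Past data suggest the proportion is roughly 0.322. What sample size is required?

For a proportion with margin E = 0.05 at 95% confidence, z = 1.960.
n = p̂(1−p̂)(z/E)² = 0.322 × 0.678 × (1.960/0.05)² = 335.47
Round up: n = 336.

n = 336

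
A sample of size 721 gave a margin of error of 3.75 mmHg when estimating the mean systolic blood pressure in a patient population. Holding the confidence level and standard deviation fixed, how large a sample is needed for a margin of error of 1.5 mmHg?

Margin of error scales as 1/√n, so n₂ = n₁·(E₁/E₂)².
n₂ = 721 × (3.75/1.5)² = 721 × 6.25 = 4506.25
Round up: n₂ = 4507.

4507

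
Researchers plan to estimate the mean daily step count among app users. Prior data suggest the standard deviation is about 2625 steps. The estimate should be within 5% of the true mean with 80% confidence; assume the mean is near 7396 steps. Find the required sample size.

n = 83

For a mean, the margin of error is E = z·σ/√n, so n = (zσ/E)².
At 80% confidence, z = 1.282.
E = 5% of 7396 = 369.8 steps.
n = (1.282 × 2625 / 369.8)² = 82.81
Round up: n = 83.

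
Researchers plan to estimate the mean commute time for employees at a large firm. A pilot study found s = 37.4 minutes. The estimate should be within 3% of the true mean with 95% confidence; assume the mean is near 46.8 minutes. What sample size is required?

2726

For a mean, the margin of error is E = z·σ/√n, so n = (zσ/E)².
At 95% confidence, z = 1.960.
E = 3% of 46.8 = 1.404 minutes.
n = (1.960 × 37.4 / 1.404)² = 2725.97
Round up: n = 2726.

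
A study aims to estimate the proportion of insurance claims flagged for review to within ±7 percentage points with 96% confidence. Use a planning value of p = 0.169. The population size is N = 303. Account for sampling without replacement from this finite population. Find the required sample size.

87

For a proportion with margin E = 0.07 at 96% confidence, z = 2.054.
n = p̂(1−p̂)(z/E)² = 0.169 × 0.831 × (2.054/0.07)² = 120.92 — call this n₀.
Finite-population correction with N = 303: n = n₀ / (1 + (n₀−1)/N) = 120.92 / 1.396 = 86.62
Round up: n = 87.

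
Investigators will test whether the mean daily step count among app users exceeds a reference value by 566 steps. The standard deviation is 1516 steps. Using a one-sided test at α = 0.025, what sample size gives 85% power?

65

For a one-sample z-test, n = ((z_α + z_β)·σ/δ)².
z_α = 1.960 (one-sided α = 0.025); z_β = 1.036 (power 85% → β = 0.15).
n = (2.996 × 1516 / 566)² = 64.39
Round up: n = 65.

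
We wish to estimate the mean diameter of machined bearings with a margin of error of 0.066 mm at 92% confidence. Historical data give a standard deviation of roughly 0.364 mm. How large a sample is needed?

94

For a mean, the margin of error is E = z·σ/√n, so n = (zσ/E)².
At 92% confidence, z = 1.751.
n = (1.751 × 0.364 / 0.066)² = 93.26
Round up: n = 94.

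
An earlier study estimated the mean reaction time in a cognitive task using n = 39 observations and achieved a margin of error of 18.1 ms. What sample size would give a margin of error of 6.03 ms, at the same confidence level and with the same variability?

352

Margin of error scales as 1/√n, so n₂ = n₁·(E₁/E₂)².
n₂ = 39 × (18.1/6.03)² = 39 × 9.01 = 351.39
Round up: n₂ = 352.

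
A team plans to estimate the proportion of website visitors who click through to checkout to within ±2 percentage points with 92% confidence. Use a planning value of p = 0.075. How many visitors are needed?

n = 532

For a proportion with margin E = 0.02 at 92% confidence, z = 1.751.
n = p̂(1−p̂)(z/E)² = 0.075 × 0.925 × (1.751/0.02)² = 531.76
Round up: n = 532.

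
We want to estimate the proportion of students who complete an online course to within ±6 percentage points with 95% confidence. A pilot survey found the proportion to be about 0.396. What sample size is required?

n = 256

For a proportion with margin E = 0.06 at 95% confidence, z = 1.960.
n = p̂(1−p̂)(z/E)² = 0.396 × 0.604 × (1.960/0.06)² = 255.24
Round up: n = 256.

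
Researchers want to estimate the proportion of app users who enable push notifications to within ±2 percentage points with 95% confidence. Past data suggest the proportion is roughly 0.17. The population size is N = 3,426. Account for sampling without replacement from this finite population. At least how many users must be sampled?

n = 972

For a proportion with margin E = 0.02 at 95% confidence, z = 1.960.
n = p̂(1−p̂)(z/E)² = 0.17 × 0.83 × (1.960/0.02)² = 1355.12 — call this n₀.
Finite-population correction with N = 3,426: n = n₀ / (1 + (n₀−1)/N) = 1355.12 / 1.395 = 971.41
Round up: n = 972.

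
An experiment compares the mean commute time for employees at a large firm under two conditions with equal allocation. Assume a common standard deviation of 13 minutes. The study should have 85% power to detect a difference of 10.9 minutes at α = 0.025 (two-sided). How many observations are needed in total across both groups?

For two equal groups, n per group = 2·((z_{α/2} + z_β)·σ/δ)².
z_{α/2} = 2.241; z_β = 1.036 (power 85%).
n = 2 × (3.277 × 13 / 10.9)² = 2 × 15.28 = 30.56
Round up: n = 31 per group.
Total across both groups: 2 × 31 = 62.

62 total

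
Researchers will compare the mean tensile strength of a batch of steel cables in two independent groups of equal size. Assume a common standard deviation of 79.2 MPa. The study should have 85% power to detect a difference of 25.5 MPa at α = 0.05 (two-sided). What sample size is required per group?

For two equal groups, n per group = 2·((z_{α/2} + z_β)·σ/δ)².
z_{α/2} = 1.960; z_β = 1.036 (power 85%).
n = 2 × (2.996 × 79.2 / 25.5)² = 2 × 86.59 = 173.18
Round up: n = 174 per group.

174 per group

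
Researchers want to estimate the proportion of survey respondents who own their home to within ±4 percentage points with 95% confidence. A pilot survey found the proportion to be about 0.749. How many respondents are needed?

452

For a proportion with margin E = 0.04 at 95% confidence, z = 1.960.
n = p̂(1−p̂)(z/E)² = 0.749 × 0.251 × (1.960/0.04)² = 451.39
Round up: n = 452.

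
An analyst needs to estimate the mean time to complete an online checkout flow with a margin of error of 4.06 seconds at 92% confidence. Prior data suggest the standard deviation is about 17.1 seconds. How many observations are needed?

For a mean, the margin of error is E = z·σ/√n, so n = (zσ/E)².
At 92% confidence, z = 1.751.
n = (1.751 × 17.1 / 4.06)² = 54.39
Round up: n = 55.

55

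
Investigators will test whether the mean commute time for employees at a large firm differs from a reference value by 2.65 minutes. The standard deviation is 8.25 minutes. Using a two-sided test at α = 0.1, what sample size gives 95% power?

105

For a one-sample z-test, n = ((z_{α/2} + z_β)·σ/δ)².
z_{α/2} = 1.645 (two-sided α = 0.1); z_β = 1.645 (power 95% → β = 0.05).
n = (3.290 × 8.25 / 2.65)² = 104.91
Round up: n = 105.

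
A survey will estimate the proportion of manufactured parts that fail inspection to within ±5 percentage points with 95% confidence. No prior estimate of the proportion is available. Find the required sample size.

385

For a proportion with margin E = 0.05 at 95% confidence, z = 1.960.
With no prior estimate, use p = 0.5, which maximizes p(1−p) at 0.25.
n = 0.25 × (z/E)² = 0.25 × (1.960/0.05)² = 384.16
Round up: n = 385.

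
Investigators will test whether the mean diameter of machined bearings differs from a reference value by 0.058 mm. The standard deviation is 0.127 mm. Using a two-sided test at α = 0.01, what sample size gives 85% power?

n = 63

For a one-sample z-test, n = ((z_{α/2} + z_β)·σ/δ)².
z_{α/2} = 2.576 (two-sided α = 0.01); z_β = 1.036 (power 85% → β = 0.15).
n = (3.612 × 0.127 / 0.058)² = 62.55
Round up: n = 63.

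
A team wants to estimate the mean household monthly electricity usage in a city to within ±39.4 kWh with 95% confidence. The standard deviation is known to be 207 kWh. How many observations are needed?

For a mean, the margin of error is E = z·σ/√n, so n = (zσ/E)².
At 95% confidence, z = 1.960.
n = (1.960 × 207 / 39.4)² = 106.04
Round up: n = 107.

107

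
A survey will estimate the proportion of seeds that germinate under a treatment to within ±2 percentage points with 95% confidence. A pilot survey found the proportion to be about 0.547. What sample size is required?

n = 2380

For a proportion with margin E = 0.02 at 95% confidence, z = 1.960.
n = p̂(1−p̂)(z/E)² = 0.547 × 0.453 × (1.960/0.02)² = 2379.78
Round up: n = 2380.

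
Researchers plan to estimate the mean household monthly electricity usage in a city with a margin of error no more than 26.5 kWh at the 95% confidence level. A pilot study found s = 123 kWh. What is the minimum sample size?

n = 83

For a mean, the margin of error is E = z·σ/√n, so n = (zσ/E)².
At 95% confidence, z = 1.960.
n = (1.960 × 123 / 26.5)² = 82.76
Round up: n = 83.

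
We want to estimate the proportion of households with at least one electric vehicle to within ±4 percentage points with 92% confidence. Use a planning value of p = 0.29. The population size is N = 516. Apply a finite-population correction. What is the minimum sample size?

n = 224

For a proportion with margin E = 0.04 at 92% confidence, z = 1.751.
n = p̂(1−p̂)(z/E)² = 0.29 × 0.71 × (1.751/0.04)² = 394.56 — call this n₀.
Finite-population correction with N = 516: n = n₀ / (1 + (n₀−1)/N) = 394.56 / 1.763 = 223.80
Round up: n = 224.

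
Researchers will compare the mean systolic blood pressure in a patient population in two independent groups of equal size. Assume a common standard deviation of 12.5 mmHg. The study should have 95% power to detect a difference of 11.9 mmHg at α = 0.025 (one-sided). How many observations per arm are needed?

For two equal groups, n per group = 2·((z_α + z_β)·σ/δ)².
z_α = 1.960; z_β = 1.645 (power 95%).
n = 2 × (3.605 × 12.5 / 11.9)² = 2 × 14.34 = 28.68
Round up: n = 29 per group.

29 per group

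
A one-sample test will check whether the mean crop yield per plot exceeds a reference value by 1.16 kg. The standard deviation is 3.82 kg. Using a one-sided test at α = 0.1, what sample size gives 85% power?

For a one-sample z-test, n = ((z_α + z_β)·σ/δ)².
z_α = 1.282 (one-sided α = 0.1); z_β = 1.036 (power 85% → β = 0.15).
n = (2.318 × 3.82 / 1.16)² = 58.27
Round up: n = 59.

59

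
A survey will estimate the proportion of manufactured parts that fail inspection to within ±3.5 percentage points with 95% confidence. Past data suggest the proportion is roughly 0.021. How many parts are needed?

65

For a proportion with margin E = 0.035 at 95% confidence, z = 1.960.
n = p̂(1−p̂)(z/E)² = 0.021 × 0.979 × (1.960/0.035)² = 64.47
Round up: n = 65.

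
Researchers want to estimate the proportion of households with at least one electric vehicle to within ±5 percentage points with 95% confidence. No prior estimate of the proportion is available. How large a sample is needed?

385

For a proportion with margin E = 0.05 at 95% confidence, z = 1.960.
With no prior estimate, use p = 0.5, which maximizes p(1−p) at 0.25.
n = 0.25 × (z/E)² = 0.25 × (1.960/0.05)² = 384.16
Round up: n = 385.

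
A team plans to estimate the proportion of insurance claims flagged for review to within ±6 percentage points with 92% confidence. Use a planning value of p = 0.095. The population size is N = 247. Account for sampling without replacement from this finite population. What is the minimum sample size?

n = 57

For a proportion with margin E = 0.06 at 92% confidence, z = 1.751.
n = p̂(1−p̂)(z/E)² = 0.095 × 0.905 × (1.751/0.06)² = 73.22 — call this n₀.
Finite-population correction with N = 247: n = n₀ / (1 + (n₀−1)/N) = 73.22 / 1.292 = 56.67
Round up: n = 57.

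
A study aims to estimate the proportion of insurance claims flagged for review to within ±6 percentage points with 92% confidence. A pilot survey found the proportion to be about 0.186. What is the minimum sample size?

For a proportion with margin E = 0.06 at 92% confidence, z = 1.751.
n = p̂(1−p̂)(z/E)² = 0.186 × 0.814 × (1.751/0.06)² = 128.95
Round up: n = 129.

n = 129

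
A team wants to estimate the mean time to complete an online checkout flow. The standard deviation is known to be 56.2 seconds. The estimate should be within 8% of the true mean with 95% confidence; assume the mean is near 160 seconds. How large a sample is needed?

For a mean, the margin of error is E = z·σ/√n, so n = (zσ/E)².
At 95% confidence, z = 1.960.
E = 8% of 160 = 12.8 seconds.
n = (1.960 × 56.2 / 12.8)² = 74.06
Round up: n = 75.

75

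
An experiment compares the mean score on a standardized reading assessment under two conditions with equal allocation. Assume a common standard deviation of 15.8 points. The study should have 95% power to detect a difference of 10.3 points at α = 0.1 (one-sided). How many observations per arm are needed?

41 per group

For two equal groups, n per group = 2·((z_α + z_β)·σ/δ)².
z_α = 1.282; z_β = 1.645 (power 95%).
n = 2 × (2.927 × 15.8 / 10.3)² = 2 × 20.16 = 40.32
Round up: n = 41 per group.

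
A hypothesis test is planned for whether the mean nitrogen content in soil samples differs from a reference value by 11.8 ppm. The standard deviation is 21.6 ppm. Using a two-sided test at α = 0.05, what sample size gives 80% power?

n = 27

For a one-sample z-test, n = ((z_{α/2} + z_β)·σ/δ)².
z_{α/2} = 1.960 (two-sided α = 0.05); z_β = 0.842 (power 80% → β = 0.2).
n = (2.802 × 21.6 / 11.8)² = 26.31
Round up: n = 27.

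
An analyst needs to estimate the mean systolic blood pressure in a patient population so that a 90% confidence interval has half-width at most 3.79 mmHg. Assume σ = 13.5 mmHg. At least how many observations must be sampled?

n = 35

For a mean, the margin of error is E = z·σ/√n, so n = (zσ/E)².
At 90% confidence, z = 1.645.
n = (1.645 × 13.5 / 3.79)² = 34.33
Round up: n = 35.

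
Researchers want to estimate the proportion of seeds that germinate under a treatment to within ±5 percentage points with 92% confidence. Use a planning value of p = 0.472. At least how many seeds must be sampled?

For a proportion with margin E = 0.05 at 92% confidence, z = 1.751.
n = p̂(1−p̂)(z/E)² = 0.472 × 0.528 × (1.751/0.05)² = 305.64
Round up: n = 306.

306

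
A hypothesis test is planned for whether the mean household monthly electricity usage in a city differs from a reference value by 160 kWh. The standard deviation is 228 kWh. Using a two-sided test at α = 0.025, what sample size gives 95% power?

For a one-sample z-test, n = ((z_{α/2} + z_β)·σ/δ)².
z_{α/2} = 2.241 (two-sided α = 0.025); z_β = 1.645 (power 95% → β = 0.05).
n = (3.886 × 228 / 160)² = 30.66
Round up: n = 31.

31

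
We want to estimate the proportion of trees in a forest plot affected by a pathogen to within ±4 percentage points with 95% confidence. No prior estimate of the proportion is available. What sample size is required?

n = 601

For a proportion with margin E = 0.04 at 95% confidence, z = 1.960.
With no prior estimate, use p = 0.5, which maximizes p(1−p) at 0.25.
n = 0.25 × (z/E)² = 0.25 × (1.960/0.04)² = 600.25
Round up: n = 601.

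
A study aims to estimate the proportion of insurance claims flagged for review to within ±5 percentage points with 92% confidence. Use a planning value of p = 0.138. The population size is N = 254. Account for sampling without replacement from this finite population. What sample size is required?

n = 93

For a proportion with margin E = 0.05 at 92% confidence, z = 1.751.
n = p̂(1−p̂)(z/E)² = 0.138 × 0.862 × (1.751/0.05)² = 145.89 — call this n₀.
Finite-population correction with N = 254: n = n₀ / (1 + (n₀−1)/N) = 145.89 / 1.57 = 92.92
Round up: n = 93.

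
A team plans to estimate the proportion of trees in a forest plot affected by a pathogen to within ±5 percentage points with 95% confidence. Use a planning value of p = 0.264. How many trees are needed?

299

For a proportion with margin E = 0.05 at 95% confidence, z = 1.960.
n = p̂(1−p̂)(z/E)² = 0.264 × 0.736 × (1.960/0.05)² = 298.58
Round up: n = 299.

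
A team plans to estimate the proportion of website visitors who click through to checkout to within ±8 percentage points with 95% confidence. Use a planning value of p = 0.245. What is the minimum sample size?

112

For a proportion with margin E = 0.08 at 95% confidence, z = 1.960.
n = p̂(1−p̂)(z/E)² = 0.245 × 0.755 × (1.960/0.08)² = 111.03
Round up: n = 112.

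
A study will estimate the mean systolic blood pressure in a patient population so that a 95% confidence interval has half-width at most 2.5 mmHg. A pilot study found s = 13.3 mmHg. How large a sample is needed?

For a mean, the margin of error is E = z·σ/√n, so n = (zσ/E)².
At 95% confidence, z = 1.960.
n = (1.960 × 13.3 / 2.5)² = 108.73
Round up: n = 109.

109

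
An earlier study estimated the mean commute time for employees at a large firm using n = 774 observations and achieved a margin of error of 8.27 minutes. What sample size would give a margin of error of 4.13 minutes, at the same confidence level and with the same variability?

n = 3104

Margin of error scales as 1/√n, so n₂ = n₁·(E₁/E₂)².
n₂ = 774 × (8.27/4.13)² = 774 × 4.01 = 3103.74
Round up: n₂ = 3104.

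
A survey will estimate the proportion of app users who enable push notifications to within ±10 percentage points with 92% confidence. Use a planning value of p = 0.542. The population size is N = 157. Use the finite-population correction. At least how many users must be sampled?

For a proportion with margin E = 0.1 at 92% confidence, z = 1.751.
n = p̂(1−p̂)(z/E)² = 0.542 × 0.458 × (1.751/0.1)² = 76.11 — call this n₀.
Finite-population correction with N = 157: n = n₀ / (1 + (n₀−1)/N) = 76.11 / 1.478 = 51.50
Round up: n = 52.

n = 52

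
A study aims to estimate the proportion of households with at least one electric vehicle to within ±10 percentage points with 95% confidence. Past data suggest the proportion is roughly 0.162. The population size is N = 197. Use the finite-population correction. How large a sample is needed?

42

For a proportion with margin E = 0.1 at 95% confidence, z = 1.960.
n = p̂(1−p̂)(z/E)² = 0.162 × 0.838 × (1.960/0.1)² = 52.15 — call this n₀.
Finite-population correction with N = 197: n = n₀ / (1 + (n₀−1)/N) = 52.15 / 1.26 = 41.39
Round up: n = 42.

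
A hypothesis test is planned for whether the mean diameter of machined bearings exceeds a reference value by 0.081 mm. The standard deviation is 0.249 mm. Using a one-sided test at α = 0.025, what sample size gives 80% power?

75

For a one-sample z-test, n = ((z_α + z_β)·σ/δ)².
z_α = 1.960 (one-sided α = 0.025); z_β = 0.842 (power 80% → β = 0.2).
n = (2.802 × 0.249 / 0.081)² = 74.19
Round up: n = 75.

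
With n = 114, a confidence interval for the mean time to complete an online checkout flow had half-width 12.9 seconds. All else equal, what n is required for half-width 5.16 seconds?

713

Margin of error scales as 1/√n, so n₂ = n₁·(E₁/E₂)².
n₂ = 114 × (12.9/5.16)² = 114 × 6.25 = 712.50
Round up: n₂ = 713.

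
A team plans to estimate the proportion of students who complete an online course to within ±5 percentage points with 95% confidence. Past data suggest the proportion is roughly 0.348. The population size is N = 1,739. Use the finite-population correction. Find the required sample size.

For a proportion with margin E = 0.05 at 95% confidence, z = 1.960.
n = p̂(1−p̂)(z/E)² = 0.348 × 0.652 × (1.960/0.05)² = 348.66 — call this n₀.
Finite-population correction with N = 1,739: n = n₀ / (1 + (n₀−1)/N) = 348.66 / 1.2 = 290.55
Round up: n = 291.

291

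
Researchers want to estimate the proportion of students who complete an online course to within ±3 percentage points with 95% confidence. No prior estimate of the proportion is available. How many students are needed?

For a proportion with margin E = 0.03 at 95% confidence, z = 1.960.
With no prior estimate, use p = 0.5, which maximizes p(1−p) at 0.25.
n = 0.25 × (z/E)² = 0.25 × (1.960/0.03)² = 1067.11
Round up: n = 1068.

1068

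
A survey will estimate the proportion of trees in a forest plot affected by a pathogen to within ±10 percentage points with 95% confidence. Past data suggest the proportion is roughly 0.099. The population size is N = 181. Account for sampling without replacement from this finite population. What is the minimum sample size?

29

For a proportion with margin E = 0.1 at 95% confidence, z = 1.960.
n = p̂(1−p̂)(z/E)² = 0.099 × 0.901 × (1.960/0.1)² = 34.27 — call this n₀.
Finite-population correction with N = 181: n = n₀ / (1 + (n₀−1)/N) = 34.27 / 1.184 = 28.94
Round up: n = 29.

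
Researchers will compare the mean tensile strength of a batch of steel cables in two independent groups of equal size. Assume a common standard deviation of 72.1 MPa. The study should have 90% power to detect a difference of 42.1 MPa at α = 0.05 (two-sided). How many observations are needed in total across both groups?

124 total

For two equal groups, n per group = 2·((z_{α/2} + z_β)·σ/δ)².
z_{α/2} = 1.960; z_β = 1.282 (power 90%).
n = 2 × (3.242 × 72.1 / 42.1)² = 2 × 30.83 = 61.66
Round up: n = 62 per group.
Total across both groups: 2 × 62 = 124.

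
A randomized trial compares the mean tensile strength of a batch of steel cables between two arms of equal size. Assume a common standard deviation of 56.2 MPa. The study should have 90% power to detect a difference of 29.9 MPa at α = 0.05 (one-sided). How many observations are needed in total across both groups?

For two equal groups, n per group = 2·((z_α + z_β)·σ/δ)².
z_α = 1.645; z_β = 1.282 (power 90%).
n = 2 × (2.927 × 56.2 / 29.9)² = 2 × 30.27 = 60.54
Round up: n = 61 per group.
Total across both groups: 2 × 61 = 122.

122 total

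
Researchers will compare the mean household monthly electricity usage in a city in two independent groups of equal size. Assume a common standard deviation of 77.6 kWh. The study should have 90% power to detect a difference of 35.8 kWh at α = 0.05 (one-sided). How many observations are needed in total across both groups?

162 total

For two equal groups, n per group = 2·((z_α + z_β)·σ/δ)².
z_α = 1.645; z_β = 1.282 (power 90%).
n = 2 × (2.927 × 77.6 / 35.8)² = 2 × 40.25 = 80.50
Round up: n = 81 per group.
Total across both groups: 2 × 81 = 162.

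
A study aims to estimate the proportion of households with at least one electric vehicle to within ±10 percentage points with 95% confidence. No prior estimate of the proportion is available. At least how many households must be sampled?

For a proportion with margin E = 0.1 at 95% confidence, z = 1.960.
With no prior estimate, use p = 0.5, which maximizes p(1−p) at 0.25.
n = 0.25 × (z/E)² = 0.25 × (1.960/0.1)² = 96.04
Round up: n = 97.

n = 97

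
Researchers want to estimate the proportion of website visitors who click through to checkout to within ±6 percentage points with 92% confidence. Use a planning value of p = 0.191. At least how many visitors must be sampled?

132

For a proportion with margin E = 0.06 at 92% confidence, z = 1.751.
n = p̂(1−p̂)(z/E)² = 0.191 × 0.809 × (1.751/0.06)² = 131.60
Round up: n = 132.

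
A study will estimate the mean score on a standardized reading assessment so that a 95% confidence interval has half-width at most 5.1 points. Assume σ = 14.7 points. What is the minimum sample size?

For a mean, the margin of error is E = z·σ/√n, so n = (zσ/E)².
At 95% confidence, z = 1.960.
n = (1.960 × 14.7 / 5.1)² = 31.92
Round up: n = 32.

32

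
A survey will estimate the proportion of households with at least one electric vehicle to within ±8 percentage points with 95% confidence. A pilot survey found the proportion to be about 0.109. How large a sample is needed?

For a proportion with margin E = 0.08 at 95% confidence, z = 1.960.
n = p̂(1−p̂)(z/E)² = 0.109 × 0.891 × (1.960/0.08)² = 58.30
Round up: n = 59.

59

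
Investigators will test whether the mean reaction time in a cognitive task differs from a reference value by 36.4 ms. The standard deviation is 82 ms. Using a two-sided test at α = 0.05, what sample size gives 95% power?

n = 66

For a one-sample z-test, n = ((z_{α/2} + z_β)·σ/δ)².
z_{α/2} = 1.960 (two-sided α = 0.05); z_β = 1.645 (power 95% → β = 0.05).
n = (3.605 × 82 / 36.4)² = 65.95
Round up: n = 66.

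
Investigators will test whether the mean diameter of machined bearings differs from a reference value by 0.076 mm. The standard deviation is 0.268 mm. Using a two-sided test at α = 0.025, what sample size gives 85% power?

134

For a one-sample z-test, n = ((z_{α/2} + z_β)·σ/δ)².
z_{α/2} = 2.241 (two-sided α = 0.025); z_β = 1.036 (power 85% → β = 0.15).
n = (3.277 × 0.268 / 0.076)² = 133.54
Round up: n = 134.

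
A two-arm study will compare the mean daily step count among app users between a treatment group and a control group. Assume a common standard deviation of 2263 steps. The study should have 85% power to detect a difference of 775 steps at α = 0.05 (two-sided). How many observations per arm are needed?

For two equal groups, n per group = 2·((z_{α/2} + z_β)·σ/δ)².
z_{α/2} = 1.960; z_β = 1.036 (power 85%).
n = 2 × (2.996 × 2263 / 775)² = 2 × 76.53 = 153.06
Round up: n = 154 per group.

154 per group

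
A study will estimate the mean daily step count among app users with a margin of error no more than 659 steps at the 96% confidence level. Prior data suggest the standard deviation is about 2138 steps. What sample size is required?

45

For a mean, the margin of error is E = z·σ/√n, so n = (zσ/E)².
At 96% confidence, z = 2.054.
n = (2.054 × 2138 / 659)² = 44.41
Round up: n = 45.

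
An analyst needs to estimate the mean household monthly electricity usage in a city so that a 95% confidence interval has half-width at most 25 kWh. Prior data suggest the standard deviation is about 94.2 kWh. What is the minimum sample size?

n = 55

For a mean, the margin of error is E = z·σ/√n, so n = (zσ/E)².
At 95% confidence, z = 1.960.
n = (1.960 × 94.2 / 25)² = 54.54
Round up: n = 55.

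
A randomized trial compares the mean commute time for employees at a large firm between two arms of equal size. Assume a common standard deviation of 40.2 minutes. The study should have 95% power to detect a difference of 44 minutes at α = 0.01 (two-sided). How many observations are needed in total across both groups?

60 total

For two equal groups, n per group = 2·((z_{α/2} + z_β)·σ/δ)².
z_{α/2} = 2.576; z_β = 1.645 (power 95%).
n = 2 × (4.221 × 40.2 / 44)² = 2 × 14.87 = 29.74
Round up: n = 30 per group.
Total across both groups: 2 × 30 = 60.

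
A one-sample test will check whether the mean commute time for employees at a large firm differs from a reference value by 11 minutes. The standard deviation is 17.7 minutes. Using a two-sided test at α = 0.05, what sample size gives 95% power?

For a one-sample z-test, n = ((z_{α/2} + z_β)·σ/δ)².
z_{α/2} = 1.960 (two-sided α = 0.05); z_β = 1.645 (power 95% → β = 0.05).
n = (3.605 × 17.7 / 11)² = 33.65
Round up: n = 34.

34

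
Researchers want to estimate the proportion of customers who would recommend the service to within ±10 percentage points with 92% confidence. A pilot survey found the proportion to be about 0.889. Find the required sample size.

31

For a proportion with margin E = 0.1 at 92% confidence, z = 1.751.
n = p̂(1−p̂)(z/E)² = 0.889 × 0.111 × (1.751/0.1)² = 30.25
Round up: n = 31.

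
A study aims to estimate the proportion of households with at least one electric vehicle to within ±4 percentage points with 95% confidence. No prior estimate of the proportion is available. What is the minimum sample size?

For a proportion with margin E = 0.04 at 95% confidence, z = 1.960.
With no prior estimate, use p = 0.5, which maximizes p(1−p) at 0.25.
n = 0.25 × (z/E)² = 0.25 × (1.960/0.04)² = 600.25
Round up: n = 601.

n = 601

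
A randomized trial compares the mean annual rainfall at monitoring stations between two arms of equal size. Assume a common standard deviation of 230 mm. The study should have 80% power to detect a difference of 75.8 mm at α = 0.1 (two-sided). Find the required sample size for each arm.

114 per group

For two equal groups, n per group = 2·((z_{α/2} + z_β)·σ/δ)².
z_{α/2} = 1.645; z_β = 0.842 (power 80%).
n = 2 × (2.487 × 230 / 75.8)² = 2 × 56.95 = 113.90
Round up: n = 114 per group.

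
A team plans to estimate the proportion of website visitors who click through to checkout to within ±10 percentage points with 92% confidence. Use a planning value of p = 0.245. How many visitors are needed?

n = 57

For a proportion with margin E = 0.1 at 92% confidence, z = 1.751.
n = p̂(1−p̂)(z/E)² = 0.245 × 0.755 × (1.751/0.1)² = 56.71
Round up: n = 57.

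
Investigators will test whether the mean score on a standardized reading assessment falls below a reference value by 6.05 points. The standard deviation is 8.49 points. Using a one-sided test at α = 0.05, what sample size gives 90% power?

17

For a one-sample z-test, n = ((z_α + z_β)·σ/δ)².
z_α = 1.645 (one-sided α = 0.05); z_β = 1.282 (power 90% → β = 0.1).
n = (2.927 × 8.49 / 6.05)² = 16.87
Round up: n = 17.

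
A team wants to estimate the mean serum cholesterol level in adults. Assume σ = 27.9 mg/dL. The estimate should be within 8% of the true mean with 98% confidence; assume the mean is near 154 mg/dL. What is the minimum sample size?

28

For a mean, the margin of error is E = z·σ/√n, so n = (zσ/E)².
At 98% confidence, z = 2.326.
E = 8% of 154 = 12.32 mg/dL.
n = (2.326 × 27.9 / 12.32)² = 27.75
Round up: n = 28.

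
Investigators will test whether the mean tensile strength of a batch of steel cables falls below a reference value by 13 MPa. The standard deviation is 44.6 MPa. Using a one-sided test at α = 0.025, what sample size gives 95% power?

For a one-sample z-test, n = ((z_α + z_β)·σ/δ)².
z_α = 1.960 (one-sided α = 0.025); z_β = 1.645 (power 95% → β = 0.05).
n = (3.605 × 44.6 / 13)² = 152.97
Round up: n = 153.

153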